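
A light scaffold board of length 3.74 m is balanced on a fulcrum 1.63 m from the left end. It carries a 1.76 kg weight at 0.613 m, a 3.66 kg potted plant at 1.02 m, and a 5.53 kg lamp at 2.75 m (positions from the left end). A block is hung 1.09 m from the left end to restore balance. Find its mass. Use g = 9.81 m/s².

Sum moments about the fulcrum (at 1.63 m from the left end) (the support reaction has zero arm there).
Weight: 1.76 × 9.81 = 17.27 N down at 0.613 m → arm 1.017 m, τ = 17.27 × 1.017 = 17.56 N·m counterclockwise.
Potted plant: 3.66 × 9.81 = 35.9 N down at 1.02 m → arm 0.61 m, τ = 35.9 × 0.61 = 21.9 N·m counterclockwise.
Lamp: 5.53 × 9.81 = 54.25 N down at 2.75 m → arm 1.12 m, τ = 54.25 × 1.12 = 60.76 N·m clockwise.
Net moment of known loads = 21.3 N·m clockwise.
An unknown mass m at 1.09 m has arm 0.54 m; its moment is m·g·0.54 counterclockwise.
Balancing moments: m × 9.81 × 0.54 = 21.3, giving m = 21.3 / (9.81 × 0.54) = 4.02 kg.

m ≈ 4.02 kg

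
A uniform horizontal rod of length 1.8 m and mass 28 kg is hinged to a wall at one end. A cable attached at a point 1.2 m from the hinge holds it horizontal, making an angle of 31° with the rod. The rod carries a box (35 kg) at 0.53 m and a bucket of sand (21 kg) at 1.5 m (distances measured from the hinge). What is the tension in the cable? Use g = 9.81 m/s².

Sum moments about the hinge (the unknown hinge reaction has zero arm there).
Beam weight: 28 × 9.81 = 274.7 N down at 0.9 m → arm 0.9 m, τ = 274.7 × 0.9 = 247.2 N·m clockwise.
Box: 35 × 9.81 = 343.4 N down at 0.53 m → arm 0.53 m, τ = 343.4 × 0.53 = 182 N·m clockwise.
Bucket of sand: 21 × 9.81 = 206 N down at 1.5 m → arm 1.5 m, τ = 206 × 1.5 = 309 N·m clockwise.
Total clockwise load moment = 738.2 N·m.
The cable tension T acts at 1.2 m; only its component perpendicular to the rod, T sinθ, produces torque. sin 31° = 0.515.
Στ = 0 ⇒ T × 1.2 × 0.515 = 738.2 ⇒ T = 738.2 / 0.618 = 1190 N.

T ≈ 1190 N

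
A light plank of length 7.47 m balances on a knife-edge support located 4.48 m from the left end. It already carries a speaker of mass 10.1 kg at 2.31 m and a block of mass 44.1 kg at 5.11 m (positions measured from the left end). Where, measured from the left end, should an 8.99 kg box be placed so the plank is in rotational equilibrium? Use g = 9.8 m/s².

x ≈ 3.83 m from the left end

Take moments about the knife-edge support (at 4.48 m from the left end).
Speaker: 10.1 × 9.8 = 98.98 N down at 2.31 m → arm 2.17 m, τ = 98.98 × 2.17 = 214.8 N·m counterclockwise.
Block: 44.1 × 9.8 = 432.2 N down at 5.11 m → arm 0.63 m, τ = 432.2 × 0.63 = 272.3 N·m clockwise.
Net moment of existing loads = 57.5 N·m clockwise.
The box weighs 8.99 × 9.8 = 88.1 N and must supply an equal counterclockwise moment, so its lever arm about the knife-edge support is 57.5 / 88.1 = 0.653 m.
That puts it at 4.48 − 0.653 = 3.83 m from the left end.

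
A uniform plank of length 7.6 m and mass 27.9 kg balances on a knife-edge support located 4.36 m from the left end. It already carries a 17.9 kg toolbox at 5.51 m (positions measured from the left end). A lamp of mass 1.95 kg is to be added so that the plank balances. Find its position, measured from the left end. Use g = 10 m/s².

x ≈ 1.82 m from the left end

About the knife-edge support (at 4.36 m from the left end):
Beam weight: 27.9 × 10 = 279 N down at 3.8 m → arm 0.56 m, τ = 279 × 0.56 = 156.2 N·m counterclockwise.
Toolbox: 17.9 × 10 = 179 N down at 5.51 m → arm 1.15 m, τ = 179 × 1.15 = 205.8 N·m clockwise.
Net moment of existing loads = 49.6 N·m clockwise.
The lamp weighs 1.95 × 10 = 19.5 N and must supply an equal counterclockwise moment, so its lever arm about the knife-edge support is 49.6 / 19.5 = 2.54 m.
That puts it at 4.36 − 2.54 = 1.82 m from the left end.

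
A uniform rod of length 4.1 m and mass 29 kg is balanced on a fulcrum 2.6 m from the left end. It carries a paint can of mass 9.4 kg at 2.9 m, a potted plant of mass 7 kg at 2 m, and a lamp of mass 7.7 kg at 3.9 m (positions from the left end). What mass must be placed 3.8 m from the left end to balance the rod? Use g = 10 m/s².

m ≈ 6.1 kg

Taking torques about the fulcrum (at 2.6 m from the left end):
Beam weight: 29 × 10 = 290 N down at 2.05 m → arm 0.55 m, τ = 290 × 0.55 = 159.5 N·m counterclockwise.
Paint can: 9.4 × 10 = 94 N down at 2.9 m → arm 0.3 m, τ = 94 × 0.3 = 28.2 N·m clockwise.
Potted plant: 7 × 10 = 70 N down at 2 m → arm 0.6 m, τ = 70 × 0.6 = 42 N·m counterclockwise.
Lamp: 7.7 × 10 = 77 N down at 3.9 m → arm 1.3 m, τ = 77 × 1.3 = 100.1 N·m clockwise.
Net moment of known loads = 73.2 N·m counterclockwise.
An unknown mass m at 3.8 m has arm 1.2 m; its moment is m·g·1.2 clockwise.
Στ = 0 ⇒ m × 10 × 1.2 = 73.2 ⇒ m = 73.2 / (10 × 1.2) = 6.1 kg.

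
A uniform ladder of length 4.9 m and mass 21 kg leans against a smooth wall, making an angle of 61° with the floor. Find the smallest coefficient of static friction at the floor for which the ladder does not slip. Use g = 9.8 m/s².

Taking torques about the foot of the ladder:
Ladder weight 21×9.8 = 205.8 N acts at 2.45 m along the ladder; its horizontal arm is 2.45·cos61° = 1.188 m → τ = 244.5 N·m clockwise.
Wall normal N acts horizontally at the top; its moment arm is the height L sinθ = 4.9·sin61° = 4.286 m, counterclockwise.
Setting net torque to zero: N × 4.286 = 244.5 → N = 57.05 N.
ΣFx = 0 ⇒ f = N_wall = 57.05 N. ΣFy = 0 ⇒ N_floor = 205.8 N.
μ_min = f / N_floor = 57.05 / 205.8 = 0.277.

μ_min ≈ 0.277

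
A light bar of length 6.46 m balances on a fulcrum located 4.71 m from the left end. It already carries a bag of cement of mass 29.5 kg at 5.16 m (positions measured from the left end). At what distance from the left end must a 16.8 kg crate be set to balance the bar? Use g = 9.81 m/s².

x ≈ 3.92 m from the left end

Take moments about the fulcrum (at 4.71 m from the left end).
Bag of cement: 29.5 × 9.81 = 289.4 N down at 5.16 m → arm 0.45 m, τ = 289.4 × 0.45 = 130.2 N·m clockwise.
Net moment of existing loads = 130.2 N·m clockwise.
The crate weighs 16.8 × 9.81 = 164.8 N and must supply an equal counterclockwise moment, so its lever arm about the fulcrum is 130.2 / 164.8 = 0.79 m.
That puts it at 4.71 − 0.79 = 3.92 m from the left end.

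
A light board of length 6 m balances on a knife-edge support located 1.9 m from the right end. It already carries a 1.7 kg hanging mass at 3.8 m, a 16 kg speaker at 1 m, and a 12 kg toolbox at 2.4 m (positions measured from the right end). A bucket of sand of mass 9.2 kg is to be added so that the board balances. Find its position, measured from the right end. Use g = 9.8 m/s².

Take moments about the knife-edge support (at 1.9 m from the right end).
Hanging mass: 1.7 × 9.8 = 16.66 N down at 3.8 m → arm 1.9 m, τ = 16.66 × 1.9 = 31.65 N·m counterclockwise.
Speaker: 16 × 9.8 = 156.8 N down at 1 m → arm 0.9 m, τ = 156.8 × 0.9 = 141.1 N·m clockwise.
Toolbox: 12 × 9.8 = 117.6 N down at 2.4 m → arm 0.5 m, τ = 117.6 × 0.5 = 58.8 N·m counterclockwise.
Net moment of existing loads = 50.65 N·m clockwise.
The bucket of sand weighs 9.2 × 9.8 = 90.16 N and must supply an equal counterclockwise moment, so its lever arm about the knife-edge support is 50.65 / 90.16 = 0.562 m.
That puts it at 1.9 + 0.562 = 2.46 m from the right end.

x ≈ 2.46 m from the right end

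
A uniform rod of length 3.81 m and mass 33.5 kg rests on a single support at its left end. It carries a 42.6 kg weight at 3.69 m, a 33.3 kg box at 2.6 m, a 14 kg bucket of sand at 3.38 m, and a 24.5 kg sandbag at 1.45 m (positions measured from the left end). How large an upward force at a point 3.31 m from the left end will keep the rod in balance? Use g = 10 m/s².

About the left end:
Beam weight: 33.5 × 10 = 335 N down at 1.905 m → arm 1.905 m, τ = 335 × 1.905 = 638.2 N·m clockwise.
Weight: 42.6 × 10 = 426 N down at 3.69 m → arm 3.69 m, τ = 426 × 3.69 = 1572 N·m clockwise.
Box: 33.3 × 10 = 333 N down at 2.6 m → arm 2.6 m, τ = 333 × 2.6 = 865.8 N·m clockwise.
Bucket of sand: 14 × 10 = 140 N down at 3.38 m → arm 3.38 m, τ = 140 × 3.38 = 473.2 N·m clockwise.
Sandbag: 24.5 × 10 = 245 N down at 1.45 m → arm 1.45 m, τ = 245 × 1.45 = 355.2 N·m clockwise.
Net moment of the loads = 3904 N·m clockwise.
The upward force F acts at a point 3.31 m from the left end, arm 3.31 m, giving F × 3.31 counterclockwise.
Στ = 0 ⇒ F × 3.31 = 3904 ⇒ F = 3904 / 3.31 = 1180 N.

F ≈ 1180 N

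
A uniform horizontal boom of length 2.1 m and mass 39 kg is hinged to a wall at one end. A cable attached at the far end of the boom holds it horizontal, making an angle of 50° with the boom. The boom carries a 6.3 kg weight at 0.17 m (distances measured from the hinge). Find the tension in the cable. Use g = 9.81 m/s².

Take moments about the hinge.
Beam weight: 39 × 9.81 = 382.6 N down at 1.05 m → arm 1.05 m, τ = 382.6 × 1.05 = 401.7 N·m clockwise.
Weight: 6.3 × 9.81 = 61.8 N down at 0.17 m → arm 0.17 m, τ = 61.8 × 0.17 = 10.51 N·m clockwise.
Total clockwise load moment = 412.2 N·m.
The cable tension T acts at 2.1 m; only its component perpendicular to the boom, T sinθ, produces torque. sin 50° = 0.766.
Balancing moments: T × 2.1 × 0.766 = 412.2, giving T = 412.2 / 1.609 = 256 N.

T ≈ 256 N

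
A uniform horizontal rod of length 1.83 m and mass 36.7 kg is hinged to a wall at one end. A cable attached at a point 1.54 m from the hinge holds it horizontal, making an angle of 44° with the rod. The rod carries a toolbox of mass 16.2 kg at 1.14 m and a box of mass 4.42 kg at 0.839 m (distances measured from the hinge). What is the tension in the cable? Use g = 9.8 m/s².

T ≈ 511 N

Take moments about the hinge.
Beam weight: 36.7 × 9.8 = 359.7 N down at 0.915 m → arm 0.915 m, τ = 359.7 × 0.915 = 329.1 N·m clockwise.
Toolbox: 16.2 × 9.8 = 158.8 N down at 1.14 m → arm 1.14 m, τ = 158.8 × 1.14 = 181 N·m clockwise.
Box: 4.42 × 9.8 = 43.32 N down at 0.839 m → arm 0.839 m, τ = 43.32 × 0.839 = 36.35 N·m clockwise.
Total clockwise load moment = 546.5 N·m.
The cable tension T acts at 1.54 m; only its component perpendicular to the rod, T sinθ, produces torque. sin 44° = 0.6947.
Setting net torque to zero: T × 1.54 × 0.6947 = 546.5 → T = 546.5 / 1.07 = 511 N.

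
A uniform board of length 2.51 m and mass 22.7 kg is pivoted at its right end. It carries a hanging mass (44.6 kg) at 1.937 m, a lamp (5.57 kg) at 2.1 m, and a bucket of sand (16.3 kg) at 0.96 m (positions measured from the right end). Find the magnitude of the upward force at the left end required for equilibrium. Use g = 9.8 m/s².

Sum moments about the right end (the unknown pivot reaction has zero arm there).
Beam weight: 22.7 × 9.8 = 222.5 N down at 1.255 m → arm 1.255 m, τ = 222.5 × 1.255 = 279.2 N·m counterclockwise.
Hanging mass: 44.6 × 9.8 = 437.1 N down at 1.937 m → arm 1.937 m, τ = 437.1 × 1.937 = 846.7 N·m counterclockwise.
Lamp: 5.57 × 9.8 = 54.59 N down at 2.1 m → arm 2.1 m, τ = 54.59 × 2.1 = 114.6 N·m counterclockwise.
Bucket of sand: 16.3 × 9.8 = 159.7 N down at 0.96 m → arm 0.96 m, τ = 159.7 × 0.96 = 153.3 N·m counterclockwise.
Net moment of the loads = 1394 N·m counterclockwise.
The upward force F acts at the left end, arm 2.51 m, giving F × 2.51 clockwise.
Balancing moments: F × 2.51 = 1394, giving F = 1394 / 2.51 = 555 N.

F ≈ 555 N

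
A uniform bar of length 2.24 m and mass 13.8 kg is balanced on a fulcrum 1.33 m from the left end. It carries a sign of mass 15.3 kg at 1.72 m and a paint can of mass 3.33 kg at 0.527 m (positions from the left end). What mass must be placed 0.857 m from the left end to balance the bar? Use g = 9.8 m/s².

m ≈ 0.835 kg

About the fulcrum (at 1.33 m from the left end):
Beam weight: 13.8 × 9.8 = 135.2 N down at 1.12 m → arm 0.21 m, τ = 135.2 × 0.21 = 28.39 N·m counterclockwise.
Sign: 15.3 × 9.8 = 149.9 N down at 1.72 m → arm 0.39 m, τ = 149.9 × 0.39 = 58.46 N·m clockwise.
Paint can: 3.33 × 9.8 = 32.63 N down at 0.527 m → arm 0.803 m, τ = 32.63 × 0.803 = 26.2 N·m counterclockwise.
Net moment of known loads = 3.87 N·m clockwise.
An unknown mass m at 0.857 m has arm 0.473 m; its moment is m·g·0.473 counterclockwise.
For rotational equilibrium, m × 9.8 × 0.473 = 3.87, so m = 3.87 / (9.8 × 0.473) = 0.835 kg.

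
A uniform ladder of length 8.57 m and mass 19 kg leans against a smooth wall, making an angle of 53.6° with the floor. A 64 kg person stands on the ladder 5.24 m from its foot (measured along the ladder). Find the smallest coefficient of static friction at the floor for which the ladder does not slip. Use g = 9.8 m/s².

About the foot of the ladder:
Ladder weight 19×9.8 = 186.2 N acts at 4.285 m along the ladder; its horizontal arm is 4.285·cos53.6° = 2.543 m → τ = 473.5 N·m clockwise.
Person: 64×9.8 = 627.2 N at 5.24 m → arm 3.11 m → τ = 1951 N·m clockwise.
Wall normal N acts horizontally at the top; its moment arm is the height L sinθ = 8.57·sin53.6° = 6.898 m, counterclockwise.
Setting net torque to zero: N × 6.898 = 2424 → N = 351.4 N.
ΣFx = 0 ⇒ f = N_wall = 351.4 N. ΣFy = 0 ⇒ N_floor = 813.4 N.
μ_min = f / N_floor = 351.4 / 813.4 = 0.432.

μ_min ≈ 0.432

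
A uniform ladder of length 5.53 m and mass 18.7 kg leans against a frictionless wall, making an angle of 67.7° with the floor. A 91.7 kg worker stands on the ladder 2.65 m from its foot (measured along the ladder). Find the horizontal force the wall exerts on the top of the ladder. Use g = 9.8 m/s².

N_wall ≈ 214 N

Choose the foot of the ladder as the axis so the floor normal and friction both act there and drop out.
Ladder weight 18.7×9.8 = 183.3 N acts at 2.765 m along the ladder; its horizontal arm is 2.765·cos67.7° = 1.049 m → τ = 192.3 N·m clockwise.
Worker: 91.7×9.8 = 898.7 N at 2.65 m → arm 1.006 m → τ = 904.1 N·m clockwise.
Wall normal N acts horizontally at the top; its moment arm is the height L sinθ = 5.53·sin67.7° = 5.116 m, counterclockwise.
Balancing moments: N × 5.116 = 1096, giving N = 214 N.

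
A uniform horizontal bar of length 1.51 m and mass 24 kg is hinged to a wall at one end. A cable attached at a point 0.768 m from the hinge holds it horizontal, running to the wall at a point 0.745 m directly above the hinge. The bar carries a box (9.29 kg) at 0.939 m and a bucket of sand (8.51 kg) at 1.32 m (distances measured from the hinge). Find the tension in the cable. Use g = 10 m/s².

Taking torques about the hinge:
Beam weight: 24 × 10 = 240 N down at 0.755 m → arm 0.755 m, τ = 240 × 0.755 = 181.2 N·m clockwise.
Box: 9.29 × 10 = 92.9 N down at 0.939 m → arm 0.939 m, τ = 92.9 × 0.939 = 87.23 N·m clockwise.
Bucket of sand: 8.51 × 10 = 85.1 N down at 1.32 m → arm 1.32 m, τ = 85.1 × 1.32 = 112.3 N·m clockwise.
Total clockwise load moment = 380.7 N·m.
The cable tension T acts at 0.768 m; only its component perpendicular to the bar, T sinθ, produces torque. sinθ = h/√(h²+d²) = 0.745/√(0.745²+0.768²) = 0.6963.
Setting net torque to zero: T × 0.768 × 0.6963 = 380.7 → T = 380.7 / 0.5348 = 712 N.

T ≈ 712 N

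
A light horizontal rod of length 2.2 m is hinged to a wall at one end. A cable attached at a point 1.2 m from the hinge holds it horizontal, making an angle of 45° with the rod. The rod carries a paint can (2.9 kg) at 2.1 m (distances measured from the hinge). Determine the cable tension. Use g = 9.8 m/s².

T ≈ 70.3 N

Sum moments about the hinge (the unknown hinge reaction has zero arm there).
Paint can: 2.9 × 9.8 = 28.42 N down at 2.1 m → arm 2.1 m, τ = 28.42 × 2.1 = 59.68 N·m clockwise.
Total clockwise load moment = 59.68 N·m.
The cable tension T acts at 1.2 m; only its component perpendicular to the rod, T sinθ, produces torque. sin 45° = 0.7071.
Balancing moments: T × 1.2 × 0.7071 = 59.68, giving T = 59.68 / 0.8485 = 70.3 N.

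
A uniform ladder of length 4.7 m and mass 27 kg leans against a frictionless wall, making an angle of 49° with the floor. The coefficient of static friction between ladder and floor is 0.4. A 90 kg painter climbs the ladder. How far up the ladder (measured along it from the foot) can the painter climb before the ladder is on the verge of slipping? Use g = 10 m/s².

d ≈ 2.11 m

Sum moments about the foot of the ladder (the floor normal and friction both act there and drop out).
Ladder weight 27×10 = 270 N acts at 2.35 m along the ladder; its horizontal arm is 2.35·cos49° = 1.542 m → τ = 416.3 N·m clockwise.
Painter weight 90×10 = 900 N at distance d → arm d·cos49° → τ = 900·d·0.6561 clockwise.
Wall normal N at the top has arm L sinθ = 3.547 m counterclockwise, so Στ = 0 gives N·3.547 = 416.3 + 590.5·d.
ΣFy = 0 ⇒ N_floor = 1170 N, so the maximum friction is μ_s·N_floor = 0.4×1170 = 468 N. ΣFx = 0 ⇒ N_wall = f, so at the slipping point N = 468 N.
Substituting: 468×3.547 = 416.3 + 590.5·d ⇒ d = (1660 − 416.3) / 590.5 = 2.11 m.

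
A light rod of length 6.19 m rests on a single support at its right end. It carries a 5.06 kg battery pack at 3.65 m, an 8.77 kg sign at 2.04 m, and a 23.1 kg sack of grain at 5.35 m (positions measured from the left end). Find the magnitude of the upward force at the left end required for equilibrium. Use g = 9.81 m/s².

Sum moments about the right end (the unknown pivot reaction has zero arm there).
Battery pack: 5.06 × 9.81 = 49.64 N down at 3.65 m → arm 2.54 m, τ = 49.64 × 2.54 = 126.1 N·m counterclockwise.
Sign: 8.77 × 9.81 = 86.03 N down at 2.04 m → arm 4.15 m, τ = 86.03 × 4.15 = 357 N·m counterclockwise.
Sack of grain: 23.1 × 9.81 = 226.6 N down at 5.35 m → arm 0.84 m, τ = 226.6 × 0.84 = 190.3 N·m counterclockwise.
Net moment of the loads = 673.4 N·m counterclockwise.
The upward force F acts at the left end, arm 6.19 m, giving F × 6.19 clockwise.
Setting net torque to zero: F × 6.19 = 673.4 → F = 673.4 / 6.19 = 109 N.

F ≈ 109 N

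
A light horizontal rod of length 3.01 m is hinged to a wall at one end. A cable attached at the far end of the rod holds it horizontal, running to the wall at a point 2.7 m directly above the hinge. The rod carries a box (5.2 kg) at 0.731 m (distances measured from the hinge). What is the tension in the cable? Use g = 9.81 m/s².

T ≈ 18.6 N

Take moments about the hinge.
Box: 5.2 × 9.81 = 51.01 N down at 0.731 m → arm 0.731 m, τ = 51.01 × 0.731 = 37.29 N·m clockwise.
Total clockwise load moment = 37.29 N·m.
The cable tension T acts at 3.01 m; only its component perpendicular to the rod, T sinθ, produces torque. sinθ = h/√(h²+d²) = 2.7/√(2.7²+3.01²) = 0.6677.
For rotational equilibrium, T × 3.01 × 0.6677 = 37.29, so T = 37.29 / 2.01 = 18.6 N.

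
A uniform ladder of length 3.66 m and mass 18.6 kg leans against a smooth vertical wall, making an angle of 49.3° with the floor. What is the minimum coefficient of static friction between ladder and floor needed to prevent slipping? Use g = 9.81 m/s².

μ_min ≈ 0.43

About the foot of the ladder:
Ladder weight 18.6×9.81 = 182.5 N acts at 1.83 m along the ladder; its horizontal arm is 1.83·cos49.3° = 1.193 m → τ = 217.7 N·m clockwise.
Wall normal N acts horizontally at the top; its moment arm is the height L sinθ = 3.66·sin49.3° = 2.775 m, counterclockwise.
Balancing moments: N × 2.775 = 217.7, giving N = 78.45 N.
ΣFx = 0 ⇒ f = N_wall = 78.45 N. ΣFy = 0 ⇒ N_floor = 182.5 N.
μ_min = f / N_floor = 78.45 / 182.5 = 0.43.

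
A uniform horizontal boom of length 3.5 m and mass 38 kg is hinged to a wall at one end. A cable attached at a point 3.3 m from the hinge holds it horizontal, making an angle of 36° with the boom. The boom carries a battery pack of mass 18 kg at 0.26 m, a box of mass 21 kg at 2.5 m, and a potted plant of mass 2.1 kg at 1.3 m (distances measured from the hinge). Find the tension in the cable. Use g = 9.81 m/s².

Sum moments about the hinge (the unknown hinge reaction has zero arm there).
Beam weight: 38 × 9.81 = 372.8 N down at 1.75 m → arm 1.75 m, τ = 372.8 × 1.75 = 652.4 N·m clockwise.
Battery pack: 18 × 9.81 = 176.6 N down at 0.26 m → arm 0.26 m, τ = 176.6 × 0.26 = 45.92 N·m clockwise.
Box: 21 × 9.81 = 206 N down at 2.5 m → arm 2.5 m, τ = 206 × 2.5 = 515 N·m clockwise.
Potted plant: 2.1 × 9.81 = 20.6 N down at 1.3 m → arm 1.3 m, τ = 20.6 × 1.3 = 26.78 N·m clockwise.
Total clockwise load moment = 1240 N·m.
The cable tension T acts at 3.3 m; only its component perpendicular to the boom, T sinθ, produces torque. sin 36° = 0.5878.
For rotational equilibrium, T × 3.3 × 0.5878 = 1240, so T = 1240 / 1.94 = 639 N.

T ≈ 639 N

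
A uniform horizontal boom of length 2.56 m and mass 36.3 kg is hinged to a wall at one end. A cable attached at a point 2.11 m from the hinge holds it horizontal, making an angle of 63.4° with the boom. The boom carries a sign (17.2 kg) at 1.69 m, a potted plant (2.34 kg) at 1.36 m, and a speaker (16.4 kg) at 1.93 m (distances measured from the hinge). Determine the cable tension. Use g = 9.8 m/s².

T ≈ 573 N

About the hinge:
Beam weight: 36.3 × 9.8 = 355.7 N down at 1.28 m → arm 1.28 m, τ = 355.7 × 1.28 = 455.3 N·m clockwise.
Sign: 17.2 × 9.8 = 168.6 N down at 1.69 m → arm 1.69 m, τ = 168.6 × 1.69 = 284.9 N·m clockwise.
Potted plant: 2.34 × 9.8 = 22.93 N down at 1.36 m → arm 1.36 m, τ = 22.93 × 1.36 = 31.18 N·m clockwise.
Speaker: 16.4 × 9.8 = 160.7 N down at 1.93 m → arm 1.93 m, τ = 160.7 × 1.93 = 310.2 N·m clockwise.
Total clockwise load moment = 1082 N·m.
The cable tension T acts at 2.11 m; only its component perpendicular to the boom, T sinθ, produces torque. sin 63.4° = 0.8942.
Setting net torque to zero: T × 2.11 × 0.8942 = 1082 → T = 1082 / 1.887 = 573 N.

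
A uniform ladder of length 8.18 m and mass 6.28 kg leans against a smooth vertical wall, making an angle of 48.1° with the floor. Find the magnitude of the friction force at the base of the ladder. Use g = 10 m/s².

f ≈ 28.2 N

Choose the foot of the ladder as the axis so the floor normal and friction both act there and drop out.
Ladder weight 6.28×10 = 62.8 N acts at 4.09 m along the ladder; its horizontal arm is 4.09·cos48.1° = 2.731 m → τ = 171.5 N·m clockwise.
Wall normal N acts horizontally at the top; its moment arm is the height L sinθ = 8.18·sin48.1° = 6.088 m, counterclockwise.
For rotational equilibrium, N × 6.088 = 171.5, so N = 28.2 N.
ΣFx = 0: friction at the foot balances the wall's push, so f = N_wall = 28.2 N.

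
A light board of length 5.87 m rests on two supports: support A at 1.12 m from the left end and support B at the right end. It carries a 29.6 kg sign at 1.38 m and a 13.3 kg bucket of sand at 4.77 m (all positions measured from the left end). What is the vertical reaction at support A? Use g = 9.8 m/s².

Taking torques about support B:
Sign: 29.6 × 9.8 = 290.1 N down at 1.38 m → arm 4.49 m, τ = 290.1 × 4.49 = 1303 N·m counterclockwise.
Bucket of sand: 13.3 × 9.8 = 130.3 N down at 4.77 m → arm 1.1 m, τ = 130.3 × 1.1 = 143.3 N·m counterclockwise.
Net load moment about support B = 1446 N·m counterclockwise.
Reaction R at support A is upward at 1.12 m, arm 4.75 m → moment R × 4.75 clockwise.
Setting net torque to zero: R × 4.75 = 1446 → R = 304 N.

R_A ≈ 304 N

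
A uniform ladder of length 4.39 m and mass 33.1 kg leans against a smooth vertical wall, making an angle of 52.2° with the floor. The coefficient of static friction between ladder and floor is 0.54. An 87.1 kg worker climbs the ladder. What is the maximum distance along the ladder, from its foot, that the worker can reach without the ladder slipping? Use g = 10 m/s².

d ≈ 3.38 m

Take moments about the foot of the ladder.
Ladder weight 33.1×10 = 331 N acts at 2.195 m along the ladder; its horizontal arm is 2.195·cos52.2° = 1.345 m → τ = 445.2 N·m clockwise.
Worker weight 87.1×10 = 871 N at distance d → arm d·cos52.2° → τ = 871·d·0.6129 clockwise.
Wall normal N at the top has arm L sinθ = 3.469 m counterclockwise, so Στ = 0 gives N·3.469 = 445.2 + 533.8·d.
ΣFy = 0 ⇒ N_floor = 1202 N, so the maximum friction is μ_s·N_floor = 0.54×1202 = 649.1 N. ΣFx = 0 ⇒ N_wall = f, so at the slipping point N = 649.1 N.
Substituting: 649.1×3.469 = 445.2 + 533.8·d ⇒ d = (2252 − 445.2) / 533.8 = 3.38 m.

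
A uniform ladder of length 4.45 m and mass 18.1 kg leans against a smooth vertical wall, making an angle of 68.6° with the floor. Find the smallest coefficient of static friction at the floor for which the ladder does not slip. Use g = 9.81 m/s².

Take moments about the foot of the ladder.
Ladder weight 18.1×9.81 = 177.6 N acts at 2.225 m along the ladder; its horizontal arm is 2.225·cos68.6° = 0.8119 m → τ = 144.2 N·m clockwise.
Wall normal N acts horizontally at the top; its moment arm is the height L sinθ = 4.45·sin68.6° = 4.143 m, counterclockwise.
Balancing moments: N × 4.143 = 144.2, giving N = 34.81 N.
ΣFx = 0 ⇒ f = N_wall = 34.81 N. ΣFy = 0 ⇒ N_floor = 177.6 N.
μ_min = f / N_floor = 34.81 / 177.6 = 0.196.

μ_min ≈ 0.196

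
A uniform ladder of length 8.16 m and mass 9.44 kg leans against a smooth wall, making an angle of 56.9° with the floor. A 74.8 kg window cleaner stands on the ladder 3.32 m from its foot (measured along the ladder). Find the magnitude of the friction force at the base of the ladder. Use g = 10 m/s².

f ≈ 229 N

Take moments about the foot of the ladder.
Ladder weight 9.44×10 = 94.4 N acts at 4.08 m along the ladder; its horizontal arm is 4.08·cos56.9° = 2.228 m → τ = 210.3 N·m clockwise.
Window cleaner: 74.8×10 = 748 N at 3.32 m → arm 1.813 m → τ = 1356 N·m clockwise.
Wall normal N acts horizontally at the top; its moment arm is the height L sinθ = 8.16·sin56.9° = 6.836 m, counterclockwise.
Balancing moments: N × 6.836 = 1566, giving N = 229 N.
ΣFx = 0: friction at the foot balances the wall's push, so f = N_wall = 229 N.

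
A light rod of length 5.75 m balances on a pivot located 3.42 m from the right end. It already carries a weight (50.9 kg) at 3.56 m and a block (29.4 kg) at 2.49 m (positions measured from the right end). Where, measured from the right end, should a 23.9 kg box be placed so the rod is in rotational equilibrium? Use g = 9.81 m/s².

Choose the pivot (at 3.42 m from the right end) as the axis so the support reaction has zero arm there.
Weight: 50.9 × 9.81 = 499.3 N down at 3.56 m → arm 0.14 m, τ = 499.3 × 0.14 = 69.9 N·m counterclockwise.
Block: 29.4 × 9.81 = 288.4 N down at 2.49 m → arm 0.93 m, τ = 288.4 × 0.93 = 268.2 N·m clockwise.
Net moment of existing loads = 198.3 N·m clockwise.
The box weighs 23.9 × 9.81 = 234.5 N and must supply an equal counterclockwise moment, so its lever arm about the pivot is 198.3 / 234.5 = 0.846 m.
That puts it at 3.42 + 0.846 = 4.27 m from the right end.

x ≈ 4.27 m from the right end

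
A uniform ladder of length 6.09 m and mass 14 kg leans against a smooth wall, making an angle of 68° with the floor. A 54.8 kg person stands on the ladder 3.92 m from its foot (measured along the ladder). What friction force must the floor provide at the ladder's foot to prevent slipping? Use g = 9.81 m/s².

Sum moments about the foot of the ladder (the floor normal and friction both act there and drop out).
Ladder weight 14×9.81 = 137.3 N acts at 3.045 m along the ladder; its horizontal arm is 3.045·cos68° = 1.141 m → τ = 156.7 N·m clockwise.
Person: 54.8×9.81 = 537.6 N at 3.92 m → arm 1.468 m → τ = 789.2 N·m clockwise.
Wall normal N acts horizontally at the top; its moment arm is the height L sinθ = 6.09·sin68° = 5.647 m, counterclockwise.
Setting net torque to zero: N × 5.647 = 945.9 → N = 168 N.
ΣFx = 0: friction at the foot balances the wall's push, so f = N_wall = 168 N.

f ≈ 168 N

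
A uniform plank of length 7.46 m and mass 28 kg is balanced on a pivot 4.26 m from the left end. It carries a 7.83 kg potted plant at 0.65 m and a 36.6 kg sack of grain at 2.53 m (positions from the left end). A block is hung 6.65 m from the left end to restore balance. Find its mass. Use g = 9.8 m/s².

Sum moments about the pivot (at 4.26 m from the left end) (the support reaction has zero arm there).
Beam weight: 28 × 9.8 = 274.4 N down at 3.73 m → arm 0.53 m, τ = 274.4 × 0.53 = 145.4 N·m counterclockwise.
Potted plant: 7.83 × 9.8 = 76.73 N down at 0.65 m → arm 3.61 m, τ = 76.73 × 3.61 = 277 N·m counterclockwise.
Sack of grain: 36.6 × 9.8 = 358.7 N down at 2.53 m → arm 1.73 m, τ = 358.7 × 1.73 = 620.6 N·m counterclockwise.
Net moment of known loads = 1043 N·m counterclockwise.
An unknown mass m at 6.65 m has arm 2.39 m; its moment is m·g·2.39 clockwise.
Balancing moments: m × 9.8 × 2.39 = 1043, giving m = 1043 / (9.8 × 2.39) = 44.5 kg.

m ≈ 44.5 kg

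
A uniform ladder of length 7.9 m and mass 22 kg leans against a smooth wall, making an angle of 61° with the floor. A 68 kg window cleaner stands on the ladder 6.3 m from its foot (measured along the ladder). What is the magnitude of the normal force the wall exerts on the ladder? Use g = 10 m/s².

N_wall ≈ 362 N

About the foot of the ladder:
Ladder weight 22×10 = 220 N acts at 3.95 m along the ladder; its horizontal arm is 3.95·cos61° = 1.915 m → τ = 421.3 N·m clockwise.
Window cleaner: 68×10 = 680 N at 6.3 m → arm 3.054 m → τ = 2077 N·m clockwise.
Wall normal N acts horizontally at the top; its moment arm is the height L sinθ = 7.9·sin61° = 6.909 m, counterclockwise.
Balancing moments: N × 6.909 = 2498, giving N = 362 N.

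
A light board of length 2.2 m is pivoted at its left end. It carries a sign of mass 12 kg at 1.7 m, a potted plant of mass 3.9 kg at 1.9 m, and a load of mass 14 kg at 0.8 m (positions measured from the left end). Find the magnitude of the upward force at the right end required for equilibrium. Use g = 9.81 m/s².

F ≈ 174 N

Take moments about the left end.
Sign: 12 × 9.81 = 117.7 N down at 1.7 m → arm 1.7 m, τ = 117.7 × 1.7 = 200.1 N·m clockwise.
Potted plant: 3.9 × 9.81 = 38.26 N down at 1.9 m → arm 1.9 m, τ = 38.26 × 1.9 = 72.69 N·m clockwise.
Load: 14 × 9.81 = 137.3 N down at 0.8 m → arm 0.8 m, τ = 137.3 × 0.8 = 109.8 N·m clockwise.
Net moment of the loads = 382.6 N·m clockwise.
The upward force F acts at the right end, arm 2.2 m, giving F × 2.2 counterclockwise.
Στ = 0 ⇒ F × 2.2 = 382.6 ⇒ F = 382.6 / 2.2 = 174 N.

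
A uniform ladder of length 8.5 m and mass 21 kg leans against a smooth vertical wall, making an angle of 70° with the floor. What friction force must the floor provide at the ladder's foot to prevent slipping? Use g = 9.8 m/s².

Sum moments about the foot of the ladder (the floor normal and friction both act there and drop out).
Ladder weight 21×9.8 = 205.8 N acts at 4.25 m along the ladder; its horizontal arm is 4.25·cos70° = 1.454 m → τ = 299.2 N·m clockwise.
Wall normal N acts horizontally at the top; its moment arm is the height L sinθ = 8.5·sin70° = 7.987 m, counterclockwise.
Balancing moments: N × 7.987 = 299.2, giving N = 37.5 N.
ΣFx = 0: friction at the foot balances the wall's push, so f = N_wall = 37.5 N.

f ≈ 37.5 N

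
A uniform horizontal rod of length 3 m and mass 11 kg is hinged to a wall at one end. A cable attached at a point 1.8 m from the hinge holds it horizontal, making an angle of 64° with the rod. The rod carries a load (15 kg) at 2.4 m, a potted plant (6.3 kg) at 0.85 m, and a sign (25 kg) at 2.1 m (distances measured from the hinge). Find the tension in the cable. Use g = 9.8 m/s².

Take moments about the hinge.
Beam weight: 11 × 9.8 = 107.8 N down at 1.5 m → arm 1.5 m, τ = 107.8 × 1.5 = 161.7 N·m clockwise.
Load: 15 × 9.8 = 147 N down at 2.4 m → arm 2.4 m, τ = 147 × 2.4 = 352.8 N·m clockwise.
Potted plant: 6.3 × 9.8 = 61.74 N down at 0.85 m → arm 0.85 m, τ = 61.74 × 0.85 = 52.48 N·m clockwise.
Sign: 25 × 9.8 = 245 N down at 2.1 m → arm 2.1 m, τ = 245 × 2.1 = 514.5 N·m clockwise.
Total clockwise load moment = 1081 N·m.
The cable tension T acts at 1.8 m; only its component perpendicular to the rod, T sinθ, produces torque. sin 64° = 0.8988.
Setting net torque to zero: T × 1.8 × 0.8988 = 1081 → T = 1081 / 1.618 = 668 N.

T ≈ 668 N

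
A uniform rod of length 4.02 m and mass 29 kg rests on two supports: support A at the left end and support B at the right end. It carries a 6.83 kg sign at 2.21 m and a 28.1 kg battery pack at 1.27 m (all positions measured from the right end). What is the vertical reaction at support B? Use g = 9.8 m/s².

R_B ≈ 361 N

Take moments about support A.
Beam weight: 29 × 9.8 = 284.2 N down at 2.01 m → arm 2.01 m, τ = 284.2 × 2.01 = 571.2 N·m clockwise.
Sign: 6.83 × 9.8 = 66.93 N down at 2.21 m → arm 1.81 m, τ = 66.93 × 1.81 = 121.1 N·m clockwise.
Battery pack: 28.1 × 9.8 = 275.4 N down at 1.27 m → arm 2.75 m, τ = 275.4 × 2.75 = 757.3 N·m clockwise.
Net load moment about support A = 1450 N·m clockwise.
Reaction R at support B is upward at 0 m, arm 4.02 m → moment R × 4.02 counterclockwise.
For rotational equilibrium, R × 4.02 = 1450, so R = 361 N.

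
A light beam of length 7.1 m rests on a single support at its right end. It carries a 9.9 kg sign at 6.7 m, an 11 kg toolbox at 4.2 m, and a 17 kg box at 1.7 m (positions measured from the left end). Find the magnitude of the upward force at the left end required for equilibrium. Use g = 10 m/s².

Choose the right end as the axis so the unknown pivot reaction has zero arm there.
Sign: 9.9 × 10 = 99 N down at 6.7 m → arm 0.4 m, τ = 99 × 0.4 = 39.6 N·m counterclockwise.
Toolbox: 11 × 10 = 110 N down at 4.2 m → arm 2.9 m, τ = 110 × 2.9 = 319 N·m counterclockwise.
Box: 17 × 10 = 170 N down at 1.7 m → arm 5.4 m, τ = 170 × 5.4 = 918 N·m counterclockwise.
Net moment of the loads = 1277 N·m counterclockwise.
The upward force F acts at the left end, arm 7.1 m, giving F × 7.1 clockwise.
Balancing moments: F × 7.1 = 1277, giving F = 1277 / 7.1 = 180 N.

F ≈ 180 N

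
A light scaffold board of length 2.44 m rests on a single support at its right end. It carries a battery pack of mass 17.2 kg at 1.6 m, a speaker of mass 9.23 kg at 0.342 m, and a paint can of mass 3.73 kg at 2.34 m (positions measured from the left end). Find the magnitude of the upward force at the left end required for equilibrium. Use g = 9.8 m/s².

F ≈ 137 N

About the right end:
Battery pack: 17.2 × 9.8 = 168.6 N down at 1.6 m → arm 0.84 m, τ = 168.6 × 0.84 = 141.6 N·m counterclockwise.
Speaker: 9.23 × 9.8 = 90.45 N down at 0.342 m → arm 2.098 m, τ = 90.45 × 2.098 = 189.8 N·m counterclockwise.
Paint can: 3.73 × 9.8 = 36.55 N down at 2.34 m → arm 0.1 m, τ = 36.55 × 0.1 = 3.655 N·m counterclockwise.
Net moment of the loads = 335.1 N·m counterclockwise.
The upward force F acts at the left end, arm 2.44 m, giving F × 2.44 clockwise.
Στ = 0 ⇒ F × 2.44 = 335.1 ⇒ F = 335.1 / 2.44 = 137 N.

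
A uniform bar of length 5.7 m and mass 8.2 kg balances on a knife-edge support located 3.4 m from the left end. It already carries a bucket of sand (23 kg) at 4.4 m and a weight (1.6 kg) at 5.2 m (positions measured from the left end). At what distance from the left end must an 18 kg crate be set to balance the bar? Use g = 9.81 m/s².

Choose the knife-edge support (at 3.4 m from the left end) as the axis so the support reaction has zero arm there.
Beam weight: 8.2 × 9.81 = 80.44 N down at 2.85 m → arm 0.55 m, τ = 80.44 × 0.55 = 44.24 N·m counterclockwise.
Bucket of sand: 23 × 9.81 = 225.6 N down at 4.4 m → arm 1 m, τ = 225.6 × 1 = 225.6 N·m clockwise.
Weight: 1.6 × 9.81 = 15.7 N down at 5.2 m → arm 1.8 m, τ = 15.7 × 1.8 = 28.26 N·m clockwise.
Net moment of existing loads = 209.6 N·m clockwise.
The crate weighs 18 × 9.81 = 176.6 N and must supply an equal counterclockwise moment, so its lever arm about the knife-edge support is 209.6 / 176.6 = 1.19 m.
That puts it at 3.4 − 1.19 = 2.21 m from the left end.

x ≈ 2.21 m from the left end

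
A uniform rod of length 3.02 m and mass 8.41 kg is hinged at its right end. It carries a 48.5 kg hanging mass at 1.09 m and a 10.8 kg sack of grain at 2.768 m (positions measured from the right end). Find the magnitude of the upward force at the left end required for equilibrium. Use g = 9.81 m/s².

F ≈ 310 N

Taking torques about the right end:
Beam weight: 8.41 × 9.81 = 82.5 N down at 1.51 m → arm 1.51 m, τ = 82.5 × 1.51 = 124.6 N·m counterclockwise.
Hanging mass: 48.5 × 9.81 = 475.8 N down at 1.09 m → arm 1.09 m, τ = 475.8 × 1.09 = 518.6 N·m counterclockwise.
Sack of grain: 10.8 × 9.81 = 105.9 N down at 2.768 m → arm 2.768 m, τ = 105.9 × 2.768 = 293.1 N·m counterclockwise.
Net moment of the loads = 936.3 N·m counterclockwise.
The upward force F acts at the left end, arm 3.02 m, giving F × 3.02 clockwise.
Setting net torque to zero: F × 3.02 = 936.3 → F = 936.3 / 3.02 = 310 N.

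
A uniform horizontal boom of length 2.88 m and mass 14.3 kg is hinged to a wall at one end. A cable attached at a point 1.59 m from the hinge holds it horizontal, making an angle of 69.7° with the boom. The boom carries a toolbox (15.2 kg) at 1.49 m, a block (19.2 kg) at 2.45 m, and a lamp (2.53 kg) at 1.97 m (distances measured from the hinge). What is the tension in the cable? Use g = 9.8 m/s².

T ≈ 626 N

Sum moments about the hinge (the unknown hinge reaction has zero arm there).
Beam weight: 14.3 × 9.8 = 140.1 N down at 1.44 m → arm 1.44 m, τ = 140.1 × 1.44 = 201.7 N·m clockwise.
Toolbox: 15.2 × 9.8 = 149 N down at 1.49 m → arm 1.49 m, τ = 149 × 1.49 = 222 N·m clockwise.
Block: 19.2 × 9.8 = 188.2 N down at 2.45 m → arm 2.45 m, τ = 188.2 × 2.45 = 461.1 N·m clockwise.
Lamp: 2.53 × 9.8 = 24.79 N down at 1.97 m → arm 1.97 m, τ = 24.79 × 1.97 = 48.84 N·m clockwise.
Total clockwise load moment = 933.6 N·m.
The cable tension T acts at 1.59 m; only its component perpendicular to the boom, T sinθ, produces torque. sin 69.7° = 0.9379.
Balancing moments: T × 1.59 × 0.9379 = 933.6, giving T = 933.6 / 1.491 = 626 N.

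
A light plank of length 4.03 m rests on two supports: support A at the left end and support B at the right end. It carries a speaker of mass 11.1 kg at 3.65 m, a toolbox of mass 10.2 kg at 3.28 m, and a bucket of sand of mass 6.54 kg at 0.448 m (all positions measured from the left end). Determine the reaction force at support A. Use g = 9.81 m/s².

R_A ≈ 85.9 N

Taking torques about support B:
Speaker: 11.1 × 9.81 = 108.9 N down at 3.65 m → arm 0.38 m, τ = 108.9 × 0.38 = 41.38 N·m counterclockwise.
Toolbox: 10.2 × 9.81 = 100.1 N down at 3.28 m → arm 0.75 m, τ = 100.1 × 0.75 = 75.07 N·m counterclockwise.
Bucket of sand: 6.54 × 9.81 = 64.16 N down at 0.448 m → arm 3.582 m, τ = 64.16 × 3.582 = 229.8 N·m counterclockwise.
Net load moment about support B = 346.2 N·m counterclockwise.
Reaction R at support A is upward at 0 m, arm 4.03 m → moment R × 4.03 clockwise.
Setting net torque to zero: R × 4.03 = 346.2 → R = 85.9 N.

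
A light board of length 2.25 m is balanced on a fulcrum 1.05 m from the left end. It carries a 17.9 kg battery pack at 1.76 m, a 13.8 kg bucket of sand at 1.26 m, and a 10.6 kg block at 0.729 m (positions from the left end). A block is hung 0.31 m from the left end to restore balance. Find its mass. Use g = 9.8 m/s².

Taking torques about the fulcrum (at 1.05 m from the left end):
Battery pack: 17.9 × 9.8 = 175.4 N down at 1.76 m → arm 0.71 m, τ = 175.4 × 0.71 = 124.5 N·m clockwise.
Bucket of sand: 13.8 × 9.8 = 135.2 N down at 1.26 m → arm 0.21 m, τ = 135.2 × 0.21 = 28.39 N·m clockwise.
Block: 10.6 × 9.8 = 103.9 N down at 0.729 m → arm 0.321 m, τ = 103.9 × 0.321 = 33.35 N·m counterclockwise.
Net moment of known loads = 119.5 N·m clockwise.
An unknown mass m at 0.31 m has arm 0.74 m; its moment is m·g·0.74 counterclockwise.
Setting net torque to zero: m × 9.8 × 0.74 = 119.5 → m = 119.5 / (9.8 × 0.74) = 16.5 kg.

m ≈ 16.5 kg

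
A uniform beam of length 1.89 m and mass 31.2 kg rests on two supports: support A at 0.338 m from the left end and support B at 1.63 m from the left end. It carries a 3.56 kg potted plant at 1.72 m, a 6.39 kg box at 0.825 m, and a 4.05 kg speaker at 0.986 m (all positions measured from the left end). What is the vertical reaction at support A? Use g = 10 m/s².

R_A ≈ 223 N

Taking torques about support B:
Beam weight: 31.2 × 10 = 312 N down at 0.945 m → arm 0.685 m, τ = 312 × 0.685 = 213.7 N·m counterclockwise.
Potted plant: 3.56 × 10 = 35.6 N down at 1.72 m → arm 0.09 m, τ = 35.6 × 0.09 = 3.204 N·m clockwise.
Box: 6.39 × 10 = 63.9 N down at 0.825 m → arm 0.805 m, τ = 63.9 × 0.805 = 51.44 N·m counterclockwise.
Speaker: 4.05 × 10 = 40.5 N down at 0.986 m → arm 0.644 m, τ = 40.5 × 0.644 = 26.08 N·m counterclockwise.
Net load moment about support B = 288 N·m counterclockwise.
Reaction R at support A is upward at 0.338 m, arm 1.292 m → moment R × 1.292 clockwise.
For rotational equilibrium, R × 1.292 = 288, so R = 223 N.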